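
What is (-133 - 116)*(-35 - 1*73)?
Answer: 26892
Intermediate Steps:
(-133 - 116)*(-35 - 1*73) = -249*(-35 - 73) = -249*(-108) = 26892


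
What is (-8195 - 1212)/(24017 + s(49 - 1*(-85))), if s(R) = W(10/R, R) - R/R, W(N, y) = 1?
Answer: -9407/24017 ≈ -0.39168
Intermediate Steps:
s(R) = 0 (s(R) = 1 - R/R = 1 - 1*1 = 1 - 1 = 0)
(-8195 - 1212)/(24017 + s(49 - 1*(-85))) = (-8195 - 1212)/(24017 + 0) = -9407/24017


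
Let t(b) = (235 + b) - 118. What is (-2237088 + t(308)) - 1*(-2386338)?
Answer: 149675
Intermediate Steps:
t(b) = 117 + b
(-2237088 + t(308)) - 1*(-2386338) = (-2237088 + (117 + 308)) - 1*(-2386338) = (-2237088 + 425) + 2386338 = -2236663 + 2386338 = 149675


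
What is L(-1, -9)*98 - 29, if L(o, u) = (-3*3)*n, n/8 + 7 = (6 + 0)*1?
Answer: 7027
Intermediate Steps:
n = -8 (n = -56 + 8*((6 + 0)*1) = -56 + 8*(6*1) = -56 + 8*6 = -56 + 48 = -8)
L(o, u) = 72 (L(o, u) = -3*3*(-8) = -9*(-8) = 72)
L(-1, -9)*98 - 29 = 72*98 - 29 = 7056 - 29 = 7027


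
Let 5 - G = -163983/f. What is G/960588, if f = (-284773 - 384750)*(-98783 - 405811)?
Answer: 563062202431/108174148480417752 ≈ 5.2051e-6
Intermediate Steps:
f = 337837288662 (f = -669523*(-504594) = 337837288662)
G = 563062202431/112612429554 (G = 5 - (-163983)/337837288662 = 5 - 1*(-54661/112612429554) = 5 + 54661/112612429554 = 563062202431/112612429554 ≈ 5.0000)
G/960588 = (563062202431/112612429554)/960588 = (563062202431/112612429554)*(1/960588) = 563062202431/108174148480417752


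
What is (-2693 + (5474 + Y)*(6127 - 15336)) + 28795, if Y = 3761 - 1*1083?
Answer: -75045666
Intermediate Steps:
Y = 2678 (Y = 3761 - 1083 = 2678)
(-2693 + (5474 + Y)*(6127 - 15336)) + 28795 = (-2693 + (5474 + 2678)*(6127 - 15336)) + 28795 = (-2693 + 8152*(-9209)) + 28795 = (-2693 - 75071768) + 28795 = -75074461 + 28795 = -75045666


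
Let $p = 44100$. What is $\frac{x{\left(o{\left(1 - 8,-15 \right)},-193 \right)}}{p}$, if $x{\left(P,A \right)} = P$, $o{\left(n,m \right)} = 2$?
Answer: $\frac{1}{22050} \approx 4.5351 \cdot 10^{-5}$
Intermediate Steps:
$\frac{x{\left(o{\left(1 - 8,-15 \right)},-193 \right)}}{p} = \frac{2}{44100} = 2 \cdot \frac{1}{44100} = \frac{1}{22050}$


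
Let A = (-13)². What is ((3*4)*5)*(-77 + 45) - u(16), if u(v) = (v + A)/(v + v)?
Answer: -61625/32 ≈ -1925.8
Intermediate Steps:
A = 169
u(v) = (169 + v)/(2*v) (u(v) = (v + 169)/(v + v) = (169 + v)/((2*v)) = (169 + v)*(1/(2*v)) = (169 + v)/(2*v))
((3*4)*5)*(-77 + 45) - u(16) = ((3*4)*5)*(-77 + 45) - (169 + 16)/(2*16) = (12*5)*(-32) - 185/(2*16) = 60*(-32) - 1*185/32 = -1920 - 185/32 = -61625/32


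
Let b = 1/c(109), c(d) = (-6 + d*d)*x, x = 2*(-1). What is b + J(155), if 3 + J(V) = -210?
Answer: -5058751/23750 ≈ -213.00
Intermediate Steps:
J(V) = -213 (J(V) = -3 - 210 = -213)
x = -2
c(d) = 12 - 2*d² (c(d) = (-6 + d*d)*(-2) = (-6 + d²)*(-2) = 12 - 2*d²)
b = -1/23750 (b = 1/(12 - 2*109²) = 1/(12 - 2*11881) = 1/(12 - 23762) = 1/(-23750) = -1/23750 ≈ -4.2105e-5)
b + J(155) = -1/23750 - 213 = -5058751/23750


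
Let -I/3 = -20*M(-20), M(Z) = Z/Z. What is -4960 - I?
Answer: -5020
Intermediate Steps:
M(Z) = 1
I = 60 (I = -(-60) = -3*(-20) = 60)
-4960 - I = -4960 - 1*60 = -4960 - 60 = -5020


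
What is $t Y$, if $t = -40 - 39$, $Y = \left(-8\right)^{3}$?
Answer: $40448$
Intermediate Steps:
$Y = -512$
$t = -79$ ($t = -40 - 39 = -79$)
$t Y = \left(-79\right) \left(-512\right) = 40448$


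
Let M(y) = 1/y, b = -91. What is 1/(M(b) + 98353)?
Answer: 91/8950122 ≈ 1.0167e-5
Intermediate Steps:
1/(M(b) + 98353) = 1/(1/(-91) + 98353) = 1/(-1/91 + 98353) = 1/(8950122/91) = 91/8950122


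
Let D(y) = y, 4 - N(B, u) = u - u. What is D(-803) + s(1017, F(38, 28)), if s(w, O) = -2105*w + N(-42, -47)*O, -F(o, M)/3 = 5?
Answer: -2141648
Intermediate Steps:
N(B, u) = 4 (N(B, u) = 4 - (u - u) = 4 - 1*0 = 4 + 0 = 4)
F(o, M) = -15 (F(o, M) = -3*5 = -15)
s(w, O) = -2105*w + 4*O
D(-803) + s(1017, F(38, 28)) = -803 + (-2105*1017 + 4*(-15)) = -803 + (-2140785 - 60) = -803 - 2140845 = -2141648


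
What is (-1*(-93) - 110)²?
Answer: 289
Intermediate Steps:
(-1*(-93) - 110)² = (93 - 110)² = (-17)² = 289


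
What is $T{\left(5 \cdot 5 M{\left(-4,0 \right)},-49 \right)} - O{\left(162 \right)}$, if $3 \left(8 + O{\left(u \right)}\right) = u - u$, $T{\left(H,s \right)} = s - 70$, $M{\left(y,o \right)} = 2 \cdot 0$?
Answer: $-111$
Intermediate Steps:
$M{\left(y,o \right)} = 0$
$T{\left(H,s \right)} = -70 + s$
$O{\left(u \right)} = -8$ ($O{\left(u \right)} = -8 + \frac{u - u}{3} = -8 + \frac{1}{3} \cdot 0 = -8 + 0 = -8$)
$T{\left(5 \cdot 5 M{\left(-4,0 \right)},-49 \right)} - O{\left(162 \right)} = \left(-70 - 49\right) - -8 = -119 + 8 = -111$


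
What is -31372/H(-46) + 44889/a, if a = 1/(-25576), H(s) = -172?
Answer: -49367477909/43 ≈ -1.1481e+9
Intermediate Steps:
a = -1/25576 ≈ -3.9099e-5
-31372/H(-46) + 44889/a = -31372/(-172) + 44889/(-1/25576) = -31372*(-1/172) + 44889*(-25576) = 7843/43 - 1148081064 = -49367477909/43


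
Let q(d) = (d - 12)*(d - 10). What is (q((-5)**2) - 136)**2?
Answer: 3481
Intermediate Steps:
q(d) = (-12 + d)*(-10 + d)
(q((-5)**2) - 136)**2 = ((120 + ((-5)**2)**2 - 22*(-5)**2) - 136)**2 = ((120 + 25**2 - 22*25) - 136)**2 = ((120 + 625 - 550) - 136)**2 = (195 - 136)**2 = 59**2 = 3481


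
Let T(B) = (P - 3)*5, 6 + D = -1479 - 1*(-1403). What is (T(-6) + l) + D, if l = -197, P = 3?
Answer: -279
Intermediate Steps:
D = -82 (D = -6 + (-1479 - 1*(-1403)) = -6 + (-1479 + 1403) = -6 - 76 = -82)
T(B) = 0 (T(B) = (3 - 3)*5 = 0*5 = 0)
(T(-6) + l) + D = (0 - 197) - 82 = -197 - 82 = -279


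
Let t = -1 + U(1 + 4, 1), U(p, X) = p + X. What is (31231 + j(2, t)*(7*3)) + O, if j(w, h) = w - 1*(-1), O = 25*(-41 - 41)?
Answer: 29244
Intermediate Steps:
U(p, X) = X + p
t = 5 (t = -1 + (1 + (1 + 4)) = -1 + (1 + 5) = -1 + 6 = 5)
O = -2050 (O = 25*(-82) = -2050)
j(w, h) = 1 + w (j(w, h) = w + 1 = 1 + w)
(31231 + j(2, t)*(7*3)) + O = (31231 + (1 + 2)*(7*3)) - 2050 = (31231 + 3*21) - 2050 = (31231 + 63) - 2050 = 31294 - 2050 = 29244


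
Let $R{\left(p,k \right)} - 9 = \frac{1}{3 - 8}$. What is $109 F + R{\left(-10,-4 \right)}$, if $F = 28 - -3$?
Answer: $\frac{16939}{5} \approx 3387.8$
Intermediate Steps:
$R{\left(p,k \right)} = \frac{44}{5}$ ($R{\left(p,k \right)} = 9 + \frac{1}{3 - 8} = 9 + \frac{1}{-5} = 9 - \frac{1}{5} = \frac{44}{5}$)
$F = 31$ ($F = 28 + 3 = 31$)
$109 F + R{\left(-10,-4 \right)} = 109 \cdot 31 + \frac{44}{5} = 3379 + \frac{44}{5} = \frac{16939}{5}$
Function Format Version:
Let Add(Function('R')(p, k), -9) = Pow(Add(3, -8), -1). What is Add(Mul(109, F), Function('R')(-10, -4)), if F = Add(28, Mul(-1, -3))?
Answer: Rational(16939, 5) ≈ 3387.8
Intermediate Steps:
Function('R')(p, k) = Rational(44, 5) (Function('R')(p, k) = Add(9, Pow(Add(3, -8), -1)) = Add(9, Pow(-5, -1)) = Add(9, Rational(-1, 5)) = Rational(44, 5))
F = 31 (F = Add(28, 3) = 31)
Add(Mul(109, F), Function('R')(-10, -4)) = Add(Mul(109, 31), Rational(44, 5)) = Add(3379, Rational(44, 5)) = Rational(16939, 5)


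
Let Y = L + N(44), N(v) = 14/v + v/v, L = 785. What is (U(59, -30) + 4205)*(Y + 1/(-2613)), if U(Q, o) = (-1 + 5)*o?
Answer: 184651252525/57486 ≈ 3.2121e+6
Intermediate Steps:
N(v) = 1 + 14/v (N(v) = 14/v + 1 = 1 + 14/v)
Y = 17299/22 (Y = 785 + (14 + 44)/44 = 785 + (1/44)*58 = 785 + 29/22 = 17299/22 ≈ 786.32)
U(Q, o) = 4*o
(U(59, -30) + 4205)*(Y + 1/(-2613)) = (4*(-30) + 4205)*(17299/22 + 1/(-2613)) = (-120 + 4205)*(17299/22 - 1/2613) = 4085*(45202265/57486) = 184651252525/57486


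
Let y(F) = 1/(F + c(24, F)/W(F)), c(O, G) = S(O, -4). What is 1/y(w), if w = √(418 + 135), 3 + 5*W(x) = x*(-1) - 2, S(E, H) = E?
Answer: 25/22 + 17*√553/22 ≈ 19.308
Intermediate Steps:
c(O, G) = O
W(x) = -1 - x/5 (W(x) = -⅗ + (x*(-1) - 2)/5 = -⅗ + (-x - 2)/5 = -⅗ + (-2 - x)/5 = -⅗ + (-⅖ - x/5) = -1 - x/5)
w = √553 ≈ 23.516
y(F) = 1/(F + 24/(-1 - F/5))
1/y(w) = 1/((5 + √553)/(-120 + √553*(5 + √553))) = (-120 + √553*(5 + √553))/(5 + √553)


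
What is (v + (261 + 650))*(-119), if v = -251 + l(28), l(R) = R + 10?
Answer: -83062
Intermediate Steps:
l(R) = 10 + R
v = -213 (v = -251 + (10 + 28) = -251 + 38 = -213)
(v + (261 + 650))*(-119) = (-213 + (261 + 650))*(-119) = (-213 + 911)*(-119) = 698*(-119) = -83062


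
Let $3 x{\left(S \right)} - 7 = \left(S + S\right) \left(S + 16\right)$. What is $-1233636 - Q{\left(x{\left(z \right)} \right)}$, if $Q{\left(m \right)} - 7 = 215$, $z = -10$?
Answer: $-1233858$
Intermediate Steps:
$x{\left(S \right)} = \frac{7}{3} + \frac{2 S \left(16 + S\right)}{3}$ ($x{\left(S \right)} = \frac{7}{3} + \frac{\left(S + S\right) \left(S + 16\right)}{3} = \frac{7}{3} + \frac{2 S \left(16 + S\right)}{3}$)
$Q{\left(m \right)} = 222$ ($Q{\left(m \right)} = 7 + 215 = 222$)
$-1233636 - Q{\left(x{\left(z \right)} \right)} = -1233636 - 222 = -1233858$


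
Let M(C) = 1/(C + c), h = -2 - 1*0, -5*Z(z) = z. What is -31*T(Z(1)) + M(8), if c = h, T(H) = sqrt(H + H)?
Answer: 1/6 - 31*I*sqrt(10)/5 ≈ 0.16667 - 19.606*I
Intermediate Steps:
Z(z) = -z/5
T(H) = sqrt(2)*sqrt(H) (T(H) = sqrt(2*H) = sqrt(2)*sqrt(H))
h = -2 (h = -2 + 0 = -2)
c = -2
M(C) = 1/(-2 + C) (M(C) = 1/(C - 2) = 1/(-2 + C))
-31*T(Z(1)) + M(8) = -31*sqrt(2)*sqrt(-1/5*1) + 1/(-2 + 8) = -31*sqrt(2)*sqrt(-1/5) + 1/6 = -31*sqrt(2)*I*sqrt(5)/5 + 1/6 = -31*I*sqrt(10)/5 + 1/6 = 1/6 - 31*I*sqrt(10)/5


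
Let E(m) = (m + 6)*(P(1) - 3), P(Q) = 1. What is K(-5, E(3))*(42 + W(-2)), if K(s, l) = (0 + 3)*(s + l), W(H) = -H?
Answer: -3036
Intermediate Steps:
E(m) = -12 - 2*m (E(m) = (m + 6)*(1 - 3) = (6 + m)*(-2) = -12 - 2*m)
K(s, l) = 3*l + 3*s (K(s, l) = 3*(l + s) = 3*l + 3*s)
K(-5, E(3))*(42 + W(-2)) = (3*(-12 - 2*3) + 3*(-5))*(42 - 1*(-2)) = (3*(-12 - 6) - 15)*(42 + 2) = (3*(-18) - 15)*44 = (-54 - 15)*44 = -69*44 = -3036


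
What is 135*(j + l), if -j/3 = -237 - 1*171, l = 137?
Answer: 183735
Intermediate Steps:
j = 1224 (j = -3*(-237 - 1*171) = -3*(-237 - 171) = -3*(-408) = 1224)
135*(j + l) = 135*(1224 + 137) = 135*1361 = 183735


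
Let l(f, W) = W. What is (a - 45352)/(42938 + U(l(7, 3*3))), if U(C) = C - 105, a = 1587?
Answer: -43765/42842 ≈ -1.0215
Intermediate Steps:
U(C) = -105 + C
(a - 45352)/(42938 + U(l(7, 3*3))) = (1587 - 45352)/(42938 + (-105 + 3*3)) = -43765/(42938 + (-105 + 9)) = -43765/(42938 - 96) = -43765/42842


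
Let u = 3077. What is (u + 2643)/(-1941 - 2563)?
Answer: -715/563 ≈ -1.2700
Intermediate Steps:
(u + 2643)/(-1941 - 2563) = (3077 + 2643)/(-1941 - 2563) = 5720/(-4504) = 5720*(-1/4504) = -715/563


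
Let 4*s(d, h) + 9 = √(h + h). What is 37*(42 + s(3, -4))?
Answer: 5883/4 + 37*I*√2/2 ≈ 1470.8 + 26.163*I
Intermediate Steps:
s(d, h) = -9/4 + √2*√h/4 (s(d, h) = -9/4 + √(h + h)/4 = -9/4 + √(2*h)/4 = -9/4 + (√2*√h)/4 = -9/4 + √2*√h/4)
37*(42 + s(3, -4)) = 37*(42 + (-9/4 + √2*√(-4)/4)) = 37*(42 + (-9/4 + √2*(2*I)/4)) = 37*(42 + (-9/4 + I*√2/2)) = 37*(159/4 + I*√2/2) = 5883/4 + 37*I*√2/2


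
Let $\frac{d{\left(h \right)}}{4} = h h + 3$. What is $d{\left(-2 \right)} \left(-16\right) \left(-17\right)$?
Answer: $7616$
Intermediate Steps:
$d{\left(h \right)} = 12 + 4 h^{2}$ ($d{\left(h \right)} = 4 \left(h h + 3\right) = 4 \left(h^{2} + 3\right) = 4 \left(3 + h^{2}\right) = 12 + 4 h^{2}$)
$d{\left(-2 \right)} \left(-16\right) \left(-17\right) = \left(12 + 4 \left(-2\right)^{2}\right) \left(-16\right) \left(-17\right) = \left(12 + 4 \cdot 4\right) \left(-16\right) \left(-17\right) = \left(12 + 16\right) \left(-16\right) \left(-17\right) = 28 \left(-16\right) \left(-17\right) = \left(-448\right) \left(-17\right) = 7616$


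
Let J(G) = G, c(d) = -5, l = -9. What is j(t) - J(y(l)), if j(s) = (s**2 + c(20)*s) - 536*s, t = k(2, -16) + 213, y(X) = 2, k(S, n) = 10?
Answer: -70916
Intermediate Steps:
t = 223 (t = 10 + 213 = 223)
j(s) = s**2 - 541*s (j(s) = (s**2 - 5*s) - 536*s = s**2 - 541*s)
j(t) - J(y(l)) = 223*(-541 + 223) - 1*2 = 223*(-318) - 2 = -70914 - 2 = -70916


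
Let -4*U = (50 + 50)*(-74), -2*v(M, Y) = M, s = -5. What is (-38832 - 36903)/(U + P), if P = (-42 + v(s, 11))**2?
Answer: -100980/4547 ≈ -22.208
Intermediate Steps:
v(M, Y) = -M/2
U = 1850 (U = -(50 + 50)*(-74)/4 = -25*(-74) = -1/4*(-7400) = 1850)
P = 6241/4 (P = (-42 - 1/2*(-5))**2 = (-42 + 5/2)**2 = (-79/2)**2 = 6241/4 ≈ 1560.3)
(-38832 - 36903)/(U + P) = (-38832 - 36903)/(1850 + 6241/4) = -75735/13641/4 = -75735*4/13641 = -100980/4547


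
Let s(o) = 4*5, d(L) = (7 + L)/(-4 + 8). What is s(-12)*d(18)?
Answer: 125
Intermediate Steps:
d(L) = 7/4 + L/4 (d(L) = (7 + L)/4 = (7 + L)*(1/4) = 7/4 + L/4)
s(o) = 20
s(-12)*d(18) = 20*(7/4 + (1/4)*18) = 20*(7/4 + 9/2) = 20*(25/4) = 125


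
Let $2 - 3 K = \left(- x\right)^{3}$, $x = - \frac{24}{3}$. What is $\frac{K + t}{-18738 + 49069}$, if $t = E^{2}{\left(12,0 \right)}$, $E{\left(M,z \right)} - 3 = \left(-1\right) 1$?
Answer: $- \frac{166}{30331} \approx -0.005473$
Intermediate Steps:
$x = -8$ ($x = \left(-24\right) \frac{1}{3} = -8$)
$E{\left(M,z \right)} = 2$ ($E{\left(M,z \right)} = 3 - 1 = 2$)
$t = 4$ ($t = 2^{2} = 4$)
$K = -170$ ($K = \frac{2}{3} - \frac{\left(\left(-1\right) \left(-8\right)\right)^{3}}{3} = \frac{2}{3} - \frac{8^{3}}{3} = \frac{2}{3} - \frac{512}{3} = -170$)
$\frac{K + t}{-18738 + 49069} = \frac{-170 + 4}{-18738 + 49069} = - \frac{166}{30331}$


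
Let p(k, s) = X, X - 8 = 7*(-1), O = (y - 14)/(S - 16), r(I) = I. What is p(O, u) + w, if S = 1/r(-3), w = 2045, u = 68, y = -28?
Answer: 2046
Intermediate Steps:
S = -⅓ (S = 1/(-3) = -⅓ ≈ -0.33333)
O = 18/7 (O = (-28 - 14)/(-⅓ - 16) = -42/(-49/3) = -42*(-3/49) = 18/7 ≈ 2.5714)
X = 1 (X = 8 + 7*(-1) = 8 - 7 = 1)
p(k, s) = 1
p(O, u) + w = 1 + 2045 = 2046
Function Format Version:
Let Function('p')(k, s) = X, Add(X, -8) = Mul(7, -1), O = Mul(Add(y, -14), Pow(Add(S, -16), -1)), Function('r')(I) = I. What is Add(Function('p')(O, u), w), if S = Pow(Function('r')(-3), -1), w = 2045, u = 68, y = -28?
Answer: 2046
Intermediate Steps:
S = Rational(-1, 3) (S = Pow(-3, -1) = Rational(-1, 3) ≈ -0.33333)
O = Rational(18, 7) (O = Mul(Add(-28, -14), Pow(Add(Rational(-1, 3), -16), -1)) = Mul(-42, Pow(Rational(-49, 3), -1)) = Mul(-42, Rational(-3, 49)) = Rational(18, 7) ≈ 2.5714)
X = 1 (X = Add(8, Mul(7, -1)) = Add(8, -7) = 1)
Function('p')(k, s) = 1
Add(Function('p')(O, u), w) = Add(1, 2045) = 2046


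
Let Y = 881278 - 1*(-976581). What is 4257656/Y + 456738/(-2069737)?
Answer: 7963673352530/3845279513083 ≈ 2.0710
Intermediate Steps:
Y = 1857859 (Y = 881278 + 976581 = 1857859)
4257656/Y + 456738/(-2069737) = 4257656/1857859 + 456738/(-2069737) = 4257656*(1/1857859) + 456738*(-1/2069737) = 4257656/1857859 - 456738/2069737 = 7963673352530/3845279513083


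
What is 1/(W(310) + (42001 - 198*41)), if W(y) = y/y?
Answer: 1/33884 ≈ 2.9512e-5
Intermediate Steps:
W(y) = 1
1/(W(310) + (42001 - 198*41)) = 1/(1 + (42001 - 198*41)) = 1/(1 + (42001 - 8118)) = 1/(1 + 33883) = 1/33884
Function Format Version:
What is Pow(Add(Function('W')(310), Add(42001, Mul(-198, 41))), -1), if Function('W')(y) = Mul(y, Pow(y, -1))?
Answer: Rational(1, 33884) ≈ 2.9512e-5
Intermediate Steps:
Function('W')(y) = 1
Pow(Add(Function('W')(310), Add(42001, Mul(-198, 41))), -1) = Pow(Add(1, Add(42001, Mul(-198, 41))), -1) = Pow(Add(1, Add(42001, -8118)), -1) = Pow(Add(1, 33883), -1) = Pow(33884, -1) = Rational(1, 33884)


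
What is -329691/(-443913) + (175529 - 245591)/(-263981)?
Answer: 39377864159/39061532551 ≈ 1.0081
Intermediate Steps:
-329691/(-443913) + (175529 - 245591)/(-263981) = -329691*(-1/443913) - 70062*(-1/263981) = 109897/147971 + 70062/263981 = 39377864159/39061532551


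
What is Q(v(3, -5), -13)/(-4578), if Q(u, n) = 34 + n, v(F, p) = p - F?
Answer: -1/218 ≈ -0.0045872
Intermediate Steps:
Q(v(3, -5), -13)/(-4578) = (34 - 13)/(-4578) = 21*(-1/4578) = -1/218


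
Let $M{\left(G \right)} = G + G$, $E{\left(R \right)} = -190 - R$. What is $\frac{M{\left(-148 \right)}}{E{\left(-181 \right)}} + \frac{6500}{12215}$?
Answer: $\frac{734828}{21987} \approx 33.421$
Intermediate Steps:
$M{\left(G \right)} = 2 G$
$\frac{M{\left(-148 \right)}}{E{\left(-181 \right)}} + \frac{6500}{12215} = \frac{2 \left(-148\right)}{-190 - -181} + \frac{6500}{12215} = - \frac{296}{-190 + 181} + 6500 \cdot \frac{1}{12215} = - \frac{296}{-9} + \frac{1300}{2443} = \left(-296\right) \left(- \frac{1}{9}\right) + \frac{1300}{2443} = \frac{296}{9} + \frac{1300}{2443} = \frac{734828}{21987}$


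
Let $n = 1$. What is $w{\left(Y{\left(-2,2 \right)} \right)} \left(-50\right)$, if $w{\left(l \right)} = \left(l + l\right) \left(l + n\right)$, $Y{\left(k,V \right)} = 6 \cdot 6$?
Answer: $-133200$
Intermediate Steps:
$Y{\left(k,V \right)} = 36$
$w{\left(l \right)} = 2 l \left(1 + l\right)$ ($w{\left(l \right)} = \left(l + l\right) \left(l + 1\right) = 2 l \left(1 + l\right)$)
$w{\left(Y{\left(-2,2 \right)} \right)} \left(-50\right) = 2 \cdot 36 \left(1 + 36\right) \left(-50\right) = 2 \cdot 36 \cdot 37 \left(-50\right) = 2664 \left(-50\right) = -133200$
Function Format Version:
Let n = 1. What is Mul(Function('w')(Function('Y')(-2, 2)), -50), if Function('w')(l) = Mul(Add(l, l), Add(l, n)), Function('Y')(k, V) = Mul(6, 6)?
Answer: -133200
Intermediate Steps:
Function('Y')(k, V) = 36
Function('w')(l) = Mul(2, l, Add(1, l)) (Function('w')(l) = Mul(Add(l, l), Add(l, 1)) = Mul(Mul(2, l), Add(1, l)) = Mul(2, l, Add(1, l)))
Mul(Function('w')(Function('Y')(-2, 2)), -50) = Mul(Mul(2, 36, Add(1, 36)), -50) = Mul(Mul(2, 36, 37), -50) = Mul(2664, -50) = -133200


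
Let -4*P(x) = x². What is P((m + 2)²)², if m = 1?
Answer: 6561/16 ≈ 410.06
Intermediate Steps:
P(x) = -x²/4
P((m + 2)²)² = (-(1 + 2)⁴/4)² = (-(3²)²/4)² = (-¼*9²)² = (-¼*81)² = (-81/4)² = 6561/16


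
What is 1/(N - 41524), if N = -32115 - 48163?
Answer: -1/121802 ≈ -8.2100e-6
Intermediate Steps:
N = -80278
1/(N - 41524) = 1/(-80278 - 41524) = 1/(-121802) = -1/121802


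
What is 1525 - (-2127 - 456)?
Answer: 4108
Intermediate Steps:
1525 - (-2127 - 456) = 1525 - 1*(-2583) = 1525 + 2583 = 4108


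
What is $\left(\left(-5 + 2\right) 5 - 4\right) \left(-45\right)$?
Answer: $855$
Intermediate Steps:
$\left(\left(-5 + 2\right) 5 - 4\right) \left(-45\right) = \left(\left(-3\right) 5 - 4\right) \left(-45\right) = \left(-15 - 4\right) \left(-45\right) = \left(-19\right) \left(-45\right) = 855$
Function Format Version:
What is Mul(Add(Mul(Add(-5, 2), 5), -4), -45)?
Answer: 855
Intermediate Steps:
Mul(Add(Mul(Add(-5, 2), 5), -4), -45) = Mul(Add(Mul(-3, 5), -4), -45) = Mul(Add(-15, -4), -45) = Mul(-19, -45) = 855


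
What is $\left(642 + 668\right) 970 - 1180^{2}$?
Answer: $-121700$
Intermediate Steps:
$\left(642 + 668\right) 970 - 1180^{2} = 1310 \cdot 970 - 1392400 = 1270700 - 1392400 = -121700$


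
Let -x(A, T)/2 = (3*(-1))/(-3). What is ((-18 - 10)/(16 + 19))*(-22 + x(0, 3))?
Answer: 96/5 ≈ 19.200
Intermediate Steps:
x(A, T) = -2 (x(A, T) = -2*3*(-1)/(-3) = -(-6)*(-1)/3 = -2*1 = -2)
((-18 - 10)/(16 + 19))*(-22 + x(0, 3)) = ((-18 - 10)/(16 + 19))*(-22 - 2) = -28/35*(-24) = -28*1/35*(-24) = -⅘*(-24) = 96/5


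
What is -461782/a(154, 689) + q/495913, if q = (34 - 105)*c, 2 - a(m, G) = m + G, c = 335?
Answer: 228983693781/417062833 ≈ 549.04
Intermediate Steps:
a(m, G) = 2 - G - m (a(m, G) = 2 - (m + G) = 2 - (G + m) = 2 + (-G - m) = 2 - G - m)
q = -23785 (q = (34 - 105)*335 = -71*335 = -23785)
-461782/a(154, 689) + q/495913 = -461782/(2 - 1*689 - 1*154) - 23785/495913 = -461782/(2 - 689 - 154) - 23785*1/495913 = -461782/(-841) - 23785/495913 = -461782*(-1/841) - 23785/495913 = 461782/841 - 23785/495913 = 228983693781/417062833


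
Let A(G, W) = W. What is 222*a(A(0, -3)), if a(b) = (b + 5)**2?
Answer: 888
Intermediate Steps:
a(b) = (5 + b)**2
222*a(A(0, -3)) = 222*(5 - 3)**2 = 222*2**2 = 222*4 = 888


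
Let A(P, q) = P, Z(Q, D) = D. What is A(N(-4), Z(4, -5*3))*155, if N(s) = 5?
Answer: 775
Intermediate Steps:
A(N(-4), Z(4, -5*3))*155 = 5*155 = 775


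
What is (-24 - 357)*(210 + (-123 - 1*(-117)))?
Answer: -77724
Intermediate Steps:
(-24 - 357)*(210 + (-123 - 1*(-117))) = -381*(210 + (-123 + 117)) = -381*(210 - 6) = -381*204 = -77724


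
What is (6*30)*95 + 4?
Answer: 17104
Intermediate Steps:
(6*30)*95 + 4 = 180*95 + 4 = 17100 + 4 = 17104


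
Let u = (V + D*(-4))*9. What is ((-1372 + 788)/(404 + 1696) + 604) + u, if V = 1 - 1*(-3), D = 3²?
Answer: 165754/525 ≈ 315.72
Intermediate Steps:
D = 9
V = 4 (V = 1 + 3 = 4)
u = -288 (u = (4 + 9*(-4))*9 = (4 - 36)*9 = -32*9 = -288)
((-1372 + 788)/(404 + 1696) + 604) + u = ((-1372 + 788)/(404 + 1696) + 604) - 288 = (-584/2100 + 604) - 288 = (-584*1/2100 + 604) - 288 = (-146/525 + 604) - 288 = 316954/525 - 288 = 165754/525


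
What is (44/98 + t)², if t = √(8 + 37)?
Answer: 108529/2401 + 132*√5/49 ≈ 51.225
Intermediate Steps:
t = 3*√5 (t = √45 = 3*√5 ≈ 6.7082)
(44/98 + t)² = (44/98 + 3*√5)² = (44*(1/98) + 3*√5)² = (22/49 + 3*√5)²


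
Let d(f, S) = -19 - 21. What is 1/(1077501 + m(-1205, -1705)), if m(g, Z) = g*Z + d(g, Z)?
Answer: 1/3131986 ≈ 3.1929e-7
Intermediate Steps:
d(f, S) = -40
m(g, Z) = -40 + Z*g (m(g, Z) = g*Z - 40 = Z*g - 40 = -40 + Z*g)
1/(1077501 + m(-1205, -1705)) = 1/(1077501 + (-40 - 1705*(-1205))) = 1/(1077501 + (-40 + 2054525)) = 1/(1077501 + 2054485) = 1/3131986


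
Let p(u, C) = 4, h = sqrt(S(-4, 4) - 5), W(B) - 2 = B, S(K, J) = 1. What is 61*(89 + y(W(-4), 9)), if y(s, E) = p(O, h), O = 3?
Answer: 5673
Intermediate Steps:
W(B) = 2 + B
h = 2*I (h = sqrt(1 - 5) = sqrt(-4) = 2*I ≈ 2.0*I)
y(s, E) = 4
61*(89 + y(W(-4), 9)) = 61*(89 + 4) = 61*93 = 5673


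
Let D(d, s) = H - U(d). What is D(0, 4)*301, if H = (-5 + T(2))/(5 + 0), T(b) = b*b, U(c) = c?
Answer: -301/5 ≈ -60.200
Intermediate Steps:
T(b) = b**2
H = -1/5 (H = (-5 + 2**2)/(5 + 0) = (-5 + 4)/5 = -1*1/5 = -1/5 ≈ -0.20000)
D(d, s) = -1/5 - d
D(0, 4)*301 = (-1/5 - 1*0)*301 = (-1/5 + 0)*301 = -1/5*301 = -301/5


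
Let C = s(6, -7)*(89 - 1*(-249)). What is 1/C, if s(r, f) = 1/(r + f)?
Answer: -1/338 ≈ -0.0029586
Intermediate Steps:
s(r, f) = 1/(f + r)
C = -338 (C = (89 - 1*(-249))/(-7 + 6) = (89 + 249)/(-1) = -1*338 = -338)
1/C = 1/(-338) = -1/338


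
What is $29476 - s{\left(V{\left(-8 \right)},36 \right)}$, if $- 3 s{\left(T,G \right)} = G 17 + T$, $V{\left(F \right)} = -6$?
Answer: $29678$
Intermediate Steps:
$s{\left(T,G \right)} = - \frac{17 G}{3} - \frac{T}{3}$ ($s{\left(T,G \right)} = - \frac{G 17 + T}{3} = - \frac{17 G + T}{3} = - \frac{T + 17 G}{3} = - \frac{17 G}{3} - \frac{T}{3}$)
$29476 - s{\left(V{\left(-8 \right)},36 \right)} = 29476 - \left(\left(- \frac{17}{3}\right) 36 - -2\right) = 29476 - \left(-204 + 2\right) = 29476 - -202 = 29476 + 202 = 29678$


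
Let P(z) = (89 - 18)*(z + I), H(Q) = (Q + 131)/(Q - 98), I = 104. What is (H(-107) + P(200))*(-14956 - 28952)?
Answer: -194279551968/205 ≈ -9.4770e+8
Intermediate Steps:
H(Q) = (131 + Q)/(-98 + Q)
P(z) = 7384 + 71*z (P(z) = (89 - 18)*(z + 104) = 71*(104 + z) = 7384 + 71*z)
(H(-107) + P(200))*(-14956 - 28952) = ((131 - 107)/(-98 - 107) + (7384 + 71*200))*(-14956 - 28952) = (24/(-205) + (7384 + 14200))*(-43908) = (-1/205*24 + 21584)*(-43908) = (-24/205 + 21584)*(-43908) = (4424696/205)*(-43908) = -194279551968/205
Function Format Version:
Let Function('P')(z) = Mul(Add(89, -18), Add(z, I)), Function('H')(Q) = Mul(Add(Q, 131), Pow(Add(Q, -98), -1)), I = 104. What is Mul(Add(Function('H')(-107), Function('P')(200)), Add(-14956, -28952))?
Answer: Rational(-194279551968, 205) ≈ -9.4770e+8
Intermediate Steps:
Function('H')(Q) = Mul(Pow(Add(-98, Q), -1), Add(131, Q)) (Function('H')(Q) = Mul(Add(131, Q), Pow(Add(-98, Q), -1)) = Mul(Pow(Add(-98, Q), -1), Add(131, Q)))
Function('P')(z) = Add(7384, Mul(71, z)) (Function('P')(z) = Mul(Add(89, -18), Add(z, 104)) = Mul(71, Add(104, z)) = Add(7384, Mul(71, z)))
Mul(Add(Function('H')(-107), Function('P')(200)), Add(-14956, -28952)) = Mul(Add(Mul(Pow(Add(-98, -107), -1), Add(131, -107)), Add(7384, Mul(71, 200))), Add(-14956, -28952)) = Mul(Add(Mul(Pow(-205, -1), 24), Add(7384, 14200)), -43908) = Mul(Add(Mul(Rational(-1, 205), 24), 21584), -43908) = Mul(Add(Rational(-24, 205), 21584), -43908) = Mul(Rational(4424696, 205), -43908) = Rational(-194279551968, 205)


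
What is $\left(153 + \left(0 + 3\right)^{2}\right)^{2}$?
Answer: $26244$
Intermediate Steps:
$\left(153 + \left(0 + 3\right)^{2}\right)^{2} = \left(153 + 3^{2}\right)^{2} = \left(153 + 9\right)^{2} = 162^{2} = 26244$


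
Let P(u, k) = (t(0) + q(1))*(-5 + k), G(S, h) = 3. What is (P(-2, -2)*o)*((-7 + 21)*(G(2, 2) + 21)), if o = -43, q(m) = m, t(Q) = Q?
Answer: 101136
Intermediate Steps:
P(u, k) = -5 + k (P(u, k) = (0 + 1)*(-5 + k) = 1*(-5 + k) = -5 + k)
(P(-2, -2)*o)*((-7 + 21)*(G(2, 2) + 21)) = ((-5 - 2)*(-43))*((-7 + 21)*(3 + 21)) = (-7*(-43))*(14*24) = 301*336 = 101136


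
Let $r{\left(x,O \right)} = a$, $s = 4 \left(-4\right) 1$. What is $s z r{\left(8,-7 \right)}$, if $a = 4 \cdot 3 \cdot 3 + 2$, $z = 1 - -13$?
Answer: $-8512$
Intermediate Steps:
$z = 14$ ($z = 1 + 13 = 14$)
$s = -16$ ($s = \left(-16\right) 1 = -16$)
$a = 38$ ($a = 4 \cdot 9 + 2 = 36 + 2 = 38$)
$r{\left(x,O \right)} = 38$
$s z r{\left(8,-7 \right)} = \left(-16\right) 14 \cdot 38 = \left(-224\right) 38 = -8512$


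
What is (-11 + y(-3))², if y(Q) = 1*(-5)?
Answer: 256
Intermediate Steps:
y(Q) = -5
(-11 + y(-3))² = (-11 - 5)² = (-16)² = 256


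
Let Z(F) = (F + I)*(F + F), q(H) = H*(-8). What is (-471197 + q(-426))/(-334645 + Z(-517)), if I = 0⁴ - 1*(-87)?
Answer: -467789/109975 ≈ -4.2536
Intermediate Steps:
I = 87 (I = 0 + 87 = 87)
q(H) = -8*H
Z(F) = 2*F*(87 + F) (Z(F) = (F + 87)*(F + F) = (87 + F)*(2*F) = 2*F*(87 + F))
(-471197 + q(-426))/(-334645 + Z(-517)) = (-471197 - 8*(-426))/(-334645 + 2*(-517)*(87 - 517)) = (-471197 + 3408)/(-334645 + 2*(-517)*(-430)) = -467789/(-334645 + 444620) = -467789/109975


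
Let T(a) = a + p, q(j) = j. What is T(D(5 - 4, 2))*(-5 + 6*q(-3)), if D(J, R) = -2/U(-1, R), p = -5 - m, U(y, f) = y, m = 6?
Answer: 207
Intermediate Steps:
p = -11 (p = -5 - 1*6 = -5 - 6 = -11)
D(J, R) = 2 (D(J, R) = -2/(-1) = -2*(-1) = 2)
T(a) = -11 + a (T(a) = a - 11 = -11 + a)
T(D(5 - 4, 2))*(-5 + 6*q(-3)) = (-11 + 2)*(-5 + 6*(-3)) = -9*(-5 - 18) = -9*(-23) = 207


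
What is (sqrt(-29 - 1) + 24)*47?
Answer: 1128 + 47*I*sqrt(30) ≈ 1128.0 + 257.43*I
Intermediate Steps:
(sqrt(-29 - 1) + 24)*47 = (sqrt(-30) + 24)*47 = (I*sqrt(30) + 24)*47 = (24 + I*sqrt(30))*47 = 1128 + 47*I*sqrt(30)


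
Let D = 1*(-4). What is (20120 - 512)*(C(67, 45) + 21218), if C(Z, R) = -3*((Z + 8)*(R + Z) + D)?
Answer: -77843760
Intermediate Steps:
D = -4
C(Z, R) = 12 - 3*(8 + Z)*(R + Z) (C(Z, R) = -3*((Z + 8)*(R + Z) - 4) = -3*((8 + Z)*(R + Z) - 4) = -3*(-4 + (8 + Z)*(R + Z)) = 12 - 3*(8 + Z)*(R + Z))
(20120 - 512)*(C(67, 45) + 21218) = (20120 - 512)*((12 - 24*45 - 24*67 - 3*67² - 3*45*67) + 21218) = 19608*((12 - 1080 - 1608 - 3*4489 - 9045) + 21218) = 19608*((12 - 1080 - 1608 - 13467 - 9045) + 21218) = 19608*(-25188 + 21218) = 19608*(-3970) = -77843760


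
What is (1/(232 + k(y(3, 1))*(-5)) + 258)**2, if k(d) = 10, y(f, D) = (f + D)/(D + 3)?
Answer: 2204959849/33124 ≈ 66567.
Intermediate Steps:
y(f, D) = (D + f)/(3 + D)
(1/(232 + k(y(3, 1))*(-5)) + 258)**2 = (1/(232 + 10*(-5)) + 258)**2 = (1/(232 - 50) + 258)**2 = (1/182 + 258)**2 = (46957/182)**2 = 2204959849/33124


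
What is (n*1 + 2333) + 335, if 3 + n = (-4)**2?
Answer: 2681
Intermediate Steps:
n = 13 (n = -3 + (-4)**2 = -3 + 16 = 13)
(n*1 + 2333) + 335 = (13*1 + 2333) + 335 = (13 + 2333) + 335 = 2346 + 335 = 2681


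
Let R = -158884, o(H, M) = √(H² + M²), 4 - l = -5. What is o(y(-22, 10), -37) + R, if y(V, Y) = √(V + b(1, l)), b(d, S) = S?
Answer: -158884 + 2*√339 ≈ -1.5885e+5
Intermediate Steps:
l = 9 (l = 4 - 1*(-5) = 4 + 5 = 9)
y(V, Y) = √(9 + V) (y(V, Y) = √(V + 9) = √(9 + V))
o(y(-22, 10), -37) + R = √((√(9 - 22))² + (-37)²) - 158884 = √((√(-13))² + 1369) - 158884 = √((I*√13)² + 1369) - 158884 = √(-13 + 1369) - 158884 = √1356 - 158884 = 2*√339 - 158884 = -158884 + 2*√339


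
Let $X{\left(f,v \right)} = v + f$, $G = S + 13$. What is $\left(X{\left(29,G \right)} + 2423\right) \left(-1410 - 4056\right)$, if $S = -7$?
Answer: $-13435428$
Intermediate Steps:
$G = 6$ ($G = -7 + 13 = 6$)
$X{\left(f,v \right)} = f + v$
$\left(X{\left(29,G \right)} + 2423\right) \left(-1410 - 4056\right) = \left(\left(29 + 6\right) + 2423\right) \left(-1410 - 4056\right) = \left(35 + 2423\right) \left(-5466\right) = 2458 \left(-5466\right) = -13435428$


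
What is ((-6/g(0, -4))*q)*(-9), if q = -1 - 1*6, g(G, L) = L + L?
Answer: 189/4 ≈ 47.250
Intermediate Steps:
g(G, L) = 2*L
q = -7 (q = -1 - 6 = -7)
((-6/g(0, -4))*q)*(-9) = (-6/(2*(-4))*(-7))*(-9) = (-6/(-8)*(-7))*(-9) = (-6*(-⅛)*(-7))*(-9) = ((¾)*(-7))*(-9) = -21/4*(-9) = 189/4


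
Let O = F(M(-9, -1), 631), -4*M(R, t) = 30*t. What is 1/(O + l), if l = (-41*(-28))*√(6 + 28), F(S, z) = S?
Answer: -30/179234719 + 4592*√34/179234719 ≈ 0.00014922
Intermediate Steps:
M(R, t) = -15*t/2
O = 15/2 (O = -15/2*(-1) = 15/2 ≈ 7.5000)
l = 1148*√34 ≈ 6693.9
1/(O + l) = 1/(15/2 + 1148*√34)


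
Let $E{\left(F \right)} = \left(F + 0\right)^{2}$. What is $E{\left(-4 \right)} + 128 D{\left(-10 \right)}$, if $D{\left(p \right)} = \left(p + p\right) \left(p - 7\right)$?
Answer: $43536$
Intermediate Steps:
$D{\left(p \right)} = 2 p \left(-7 + p\right)$
$E{\left(F \right)} = F^{2}$
$E{\left(-4 \right)} + 128 D{\left(-10 \right)} = \left(-4\right)^{2} + 128 \cdot 2 \left(-10\right) \left(-7 - 10\right) = 16 + 128 \cdot 2 \left(-10\right) \left(-17\right) = 16 + 128 \cdot 340 = 16 + 43520 = 43536$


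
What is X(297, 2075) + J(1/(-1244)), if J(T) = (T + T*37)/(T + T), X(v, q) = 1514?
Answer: 1533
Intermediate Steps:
J(T) = 19 (J(T) = (T + 37*T)/((2*T)) = (38*T)*(1/(2*T)) = 19)
X(297, 2075) + J(1/(-1244)) = 1514 + 19 = 1533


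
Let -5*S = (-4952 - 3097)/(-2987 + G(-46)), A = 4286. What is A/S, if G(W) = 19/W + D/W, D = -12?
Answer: -490779145/61709 ≈ -7953.1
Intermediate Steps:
G(W) = 7/W (G(W) = 19/W - 12/W = 7/W)
S = -123418/229015 (S = -(-4952 - 3097)/(5*(-2987 + 7/(-46))) = -(-8049)/(5*(-2987 + 7*(-1/46))) = -(-8049)/(5*(-2987 - 7/46)) = -(-8049)/(5*(-137409/46)) = -(-8049)*(-46)/(5*137409) = -1/5*123418/45803 = -123418/229015 ≈ -0.53891)
A/S = 4286/(-123418/229015) = 4286*(-229015/123418) = -490779145/61709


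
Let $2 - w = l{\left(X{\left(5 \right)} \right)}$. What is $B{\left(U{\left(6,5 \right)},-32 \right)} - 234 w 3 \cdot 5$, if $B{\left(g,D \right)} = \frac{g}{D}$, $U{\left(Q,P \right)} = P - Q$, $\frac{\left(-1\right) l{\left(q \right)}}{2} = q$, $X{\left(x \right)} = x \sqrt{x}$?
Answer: $- \frac{224639}{32} - 35100 \sqrt{5} \approx -85506.0$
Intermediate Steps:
$X{\left(x \right)} = x^{\frac{3}{2}}$
$l{\left(q \right)} = - 2 q$
$w = 2 + 10 \sqrt{5}$ ($w = 2 - - 2 \cdot 5^{\frac{3}{2}} = 2 - - 2 \cdot 5 \sqrt{5} = 2 - - 10 \sqrt{5} = 2 + 10 \sqrt{5} \approx 24.361$)
$B{\left(U{\left(6,5 \right)},-32 \right)} - 234 w 3 \cdot 5 = \frac{5 - 6}{-32} - 234 \left(2 + 10 \sqrt{5}\right) 3 \cdot 5 = \left(5 - 6\right) \left(- \frac{1}{32}\right) - 234 \left(6 + 30 \sqrt{5}\right) 5 = \left(-1\right) \left(- \frac{1}{32}\right) - 234 \left(30 + 150 \sqrt{5}\right) = \frac{1}{32} - \left(7020 + 35100 \sqrt{5}\right) = - \frac{224639}{32} - 35100 \sqrt{5}$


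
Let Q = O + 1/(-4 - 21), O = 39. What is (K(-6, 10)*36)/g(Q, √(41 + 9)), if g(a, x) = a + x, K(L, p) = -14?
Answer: -6136200/458713 + 787500*√2/458713 ≈ -10.949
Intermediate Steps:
Q = 974/25 (Q = 39 + 1/(-4 - 21) = 39 + 1/(-25) = 39 - 1/25 = 974/25 ≈ 38.960)
(K(-6, 10)*36)/g(Q, √(41 + 9)) = (-14*36)/(974/25 + √(41 + 9)) = -504/(974/25 + √50) = -504/(974/25 + 5*√2)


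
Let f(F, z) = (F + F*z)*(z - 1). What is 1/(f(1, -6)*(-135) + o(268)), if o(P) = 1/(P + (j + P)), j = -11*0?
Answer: -536/2532599 ≈ -0.00021164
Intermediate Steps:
f(F, z) = (-1 + z)*(F + F*z) (f(F, z) = (F + F*z)*(-1 + z) = (-1 + z)*(F + F*z))
j = 0
o(P) = 1/(2*P) (o(P) = 1/(P + (0 + P)) = 1/(P + P) = 1/(2*P))
1/(f(1, -6)*(-135) + o(268)) = 1/((1*(-1 + (-6)²))*(-135) + (½)/268) = 1/((1*(-1 + 36))*(-135) + (½)*(1/268)) = 1/((1*35)*(-135) + 1/536) = 1/(35*(-135) + 1/536) = 1/(-4725 + 1/536) = 1/(-2532599/536) = -536/2532599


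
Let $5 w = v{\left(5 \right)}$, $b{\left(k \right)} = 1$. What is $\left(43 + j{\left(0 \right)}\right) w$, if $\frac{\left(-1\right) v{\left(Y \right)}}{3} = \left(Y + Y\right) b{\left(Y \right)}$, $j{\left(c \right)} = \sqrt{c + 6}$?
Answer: $-258 - 6 \sqrt{6} \approx -272.7$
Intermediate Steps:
$j{\left(c \right)} = \sqrt{6 + c}$
$v{\left(Y \right)} = - 6 Y$ ($v{\left(Y \right)} = - 3 \left(Y + Y\right) 1 = - 3 \cdot 2 Y 1 = - 3 \cdot 2 Y = - 6 Y$)
$w = -6$ ($w = \frac{\left(-6\right) 5}{5} = \frac{1}{5} \left(-30\right) = -6$)
$\left(43 + j{\left(0 \right)}\right) w = \left(43 + \sqrt{6 + 0}\right) \left(-6\right) = \left(43 + \sqrt{6}\right) \left(-6\right) = -258 - 6 \sqrt{6}$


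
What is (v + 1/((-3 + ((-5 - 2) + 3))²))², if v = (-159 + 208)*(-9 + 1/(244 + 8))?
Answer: 604576227025/3111696 ≈ 1.9429e+5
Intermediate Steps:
v = -15869/36 (v = 49*(-9 + 1/252) = 49*(-2267/252) = -15869/36 ≈ -440.81)
(v + 1/((-3 + ((-5 - 2) + 3))²))² = (-15869/36 + 1/((-3 + ((-5 - 2) + 3))²))² = (-15869/36 + 1/((-3 + (-7 + 3))²))² = (-15869/36 + 1/((-3 - 4)²))² = (-15869/36 + 1/((-7)²))² = (-15869/36 + 1/49)² = (-777545/1764)² = 604576227025/3111696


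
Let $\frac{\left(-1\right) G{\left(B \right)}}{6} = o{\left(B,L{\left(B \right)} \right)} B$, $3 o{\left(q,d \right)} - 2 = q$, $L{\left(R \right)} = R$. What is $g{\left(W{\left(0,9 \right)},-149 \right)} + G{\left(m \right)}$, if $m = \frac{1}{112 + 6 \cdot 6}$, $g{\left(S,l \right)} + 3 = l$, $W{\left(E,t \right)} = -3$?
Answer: $- \frac{1665001}{10952} \approx -152.03$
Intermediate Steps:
$g{\left(S,l \right)} = -3 + l$
$o{\left(q,d \right)} = \frac{2}{3} + \frac{q}{3}$
$m = \frac{1}{148}$ ($m = \frac{1}{112 + 36} = \frac{1}{148} \approx 0.0067568$)
$G{\left(B \right)} = - 6 B \left(\frac{2}{3} + \frac{B}{3}\right)$ ($G{\left(B \right)} = - 6 \left(\frac{2}{3} + \frac{B}{3}\right) B = - 6 B \left(\frac{2}{3} + \frac{B}{3}\right)$)
$g{\left(W{\left(0,9 \right)},-149 \right)} + G{\left(m \right)} = \left(-3 - 149\right) - \frac{2 + \frac{1}{148}}{74} = -152 - \frac{1}{74} \cdot \frac{297}{148} = -152 - \frac{297}{10952} = - \frac{1665001}{10952}$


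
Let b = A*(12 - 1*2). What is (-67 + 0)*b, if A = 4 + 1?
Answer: -3350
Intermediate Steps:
A = 5
b = 50 (b = 5*(12 - 1*2) = 5*(12 - 2) = 5*10 = 50)
(-67 + 0)*b = (-67 + 0)*50 = -67*50 = -3350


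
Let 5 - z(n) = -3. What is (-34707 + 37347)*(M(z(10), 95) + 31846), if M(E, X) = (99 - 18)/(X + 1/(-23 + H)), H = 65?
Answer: 335546080320/3991 ≈ 8.4076e+7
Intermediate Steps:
z(n) = 8 (z(n) = 5 - 1*(-3) = 5 + 3 = 8)
M(E, X) = 81/(1/42 + X) (M(E, X) = (99 - 18)/(X + 1/(-23 + 65)) = 81/(X + 1/42) = 81/(1/42 + X))
(-34707 + 37347)*(M(z(10), 95) + 31846) = (-34707 + 37347)*(3402/(1 + 42*95) + 31846) = 2640*(3402/(1 + 3990) + 31846) = 2640*(3402/3991 + 31846) = 2640*(127100788/3991) = 335546080320/3991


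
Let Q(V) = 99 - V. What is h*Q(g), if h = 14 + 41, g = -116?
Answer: 11825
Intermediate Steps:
h = 55
h*Q(g) = 55*(99 - 1*(-116)) = 55*(99 + 116) = 55*215 = 11825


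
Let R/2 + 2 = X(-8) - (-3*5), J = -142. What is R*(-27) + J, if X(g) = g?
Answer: -412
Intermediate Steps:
R = 10 (R = -4 + 2*(-8 - (-3*5)) = -4 + 2*(-8 - (-15)) = -4 + 2*(-8 - 1*(-15)) = -4 + 2*(-8 + 15) = -4 + 2*7 = -4 + 14 = 10)
R*(-27) + J = 10*(-27) - 142 = -270 - 142 = -412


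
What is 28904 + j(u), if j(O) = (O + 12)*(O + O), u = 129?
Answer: 65282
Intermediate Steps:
j(O) = 2*O*(12 + O) (j(O) = (12 + O)*(2*O) = 2*O*(12 + O))
28904 + j(u) = 28904 + 2*129*(12 + 129) = 28904 + 2*129*141 = 28904 + 36378 = 65282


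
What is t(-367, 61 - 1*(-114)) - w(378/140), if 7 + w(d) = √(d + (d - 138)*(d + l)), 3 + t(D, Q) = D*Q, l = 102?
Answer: -64221 - 3*I*√157369/10 ≈ -64221.0 - 119.01*I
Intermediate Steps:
t(D, Q) = -3 + D*Q
w(d) = -7 + √(d + (-138 + d)*(102 + d)) (w(d) = -7 + √(d + (d - 138)*(d + 102)) = -7 + √(d + (-138 + d)*(102 + d)))
t(-367, 61 - 1*(-114)) - w(378/140) = (-3 - 367*(61 - 1*(-114))) - (-7 + √(-14076 + (378/140)² - 13230/140)) = (-3 - 367*(61 + 114)) - (-7 + √(-14076 + (378*(1/140))² - 13230/140)) = (-3 - 367*175) - (-7 + √(-14076 + (27/10)² - 35*27/10)) = (-3 - 64225) - (-7 + √(-14076 + 729/100 - 189/2)) = -64228 - (-7 + √(-1416321/100)) = -64228 - (-7 + 3*I*√157369/10) = -64228 + (7 - 3*I*√157369/10) = -64221 - 3*I*√157369/10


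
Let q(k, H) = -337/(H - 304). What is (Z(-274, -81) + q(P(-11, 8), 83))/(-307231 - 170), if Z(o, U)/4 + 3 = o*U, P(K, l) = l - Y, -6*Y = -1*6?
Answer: -19617181/67935621 ≈ -0.28876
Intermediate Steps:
Y = 1 (Y = -(-1)*6/6 = -1/6*(-6) = 1)
P(K, l) = -1 + l (P(K, l) = l - 1*1 = l - 1 = -1 + l)
q(k, H) = -337/(-304 + H)
Z(o, U) = -12 + 4*U*o (Z(o, U) = -12 + 4*(o*U) = -12 + 4*(U*o) = -12 + 4*U*o)
(Z(-274, -81) + q(P(-11, 8), 83))/(-307231 - 170) = ((-12 + 4*(-81)*(-274)) - 337/(-304 + 83))/(-307231 - 170) = ((-12 + 88776) - 337/(-221))/(-307401) = (88764 - 337*(-1/221))*(-1/307401) = (88764 + 337/221)*(-1/307401) = (19617181/221)*(-1/307401) = -19617181/67935621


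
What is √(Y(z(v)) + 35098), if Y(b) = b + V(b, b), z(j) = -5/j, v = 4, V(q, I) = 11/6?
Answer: √1263549/6 ≈ 187.35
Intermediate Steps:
V(q, I) = 11/6 (V(q, I) = 11*(⅙) = 11/6)
Y(b) = 11/6 + b (Y(b) = b + 11/6 = 11/6 + b)
√(Y(z(v)) + 35098) = √((11/6 - 5/4) + 35098) = √(7/12 + 35098) = √(421183/12) = √1263549/6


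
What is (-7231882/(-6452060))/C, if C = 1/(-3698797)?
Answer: -13374631722977/3226030 ≈ -4.1458e+6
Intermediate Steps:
C = -1/3698797 ≈ -2.7036e-7
(-7231882/(-6452060))/C = (-7231882/(-6452060))/(-1/3698797) = -7231882*(-1/6452060)*(-3698797) = (3615941/3226030)*(-3698797) = -13374631722977/3226030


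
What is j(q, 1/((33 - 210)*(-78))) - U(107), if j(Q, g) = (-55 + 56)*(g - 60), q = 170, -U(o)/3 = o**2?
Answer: 473366323/13806 ≈ 34287.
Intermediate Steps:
U(o) = -3*o**2
j(Q, g) = -60 + g (j(Q, g) = 1*(-60 + g) = -60 + g)
j(q, 1/((33 - 210)*(-78))) - U(107) = (-60 + 1/((33 - 210)*(-78))) - (-3)*107**2 = (-60 - 1/78/(-177)) - (-3)*11449 = (-60 - 1/177*(-1/78)) - 1*(-34347) = (-60 + 1/13806) + 34347 = -828359/13806 + 34347 = 473366323/13806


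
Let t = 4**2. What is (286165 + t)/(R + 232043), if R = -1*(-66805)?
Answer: 286181/298848 ≈ 0.95761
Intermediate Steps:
R = 66805
t = 16
(286165 + t)/(R + 232043) = (286165 + 16)/(66805 + 232043) = 286181/298848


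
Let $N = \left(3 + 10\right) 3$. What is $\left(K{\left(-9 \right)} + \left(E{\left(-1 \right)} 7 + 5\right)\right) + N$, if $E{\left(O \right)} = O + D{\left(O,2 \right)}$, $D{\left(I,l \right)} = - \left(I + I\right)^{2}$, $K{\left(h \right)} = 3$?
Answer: $12$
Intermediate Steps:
$D{\left(I,l \right)} = - 4 I^{2}$ ($D{\left(I,l \right)} = - \left(2 I\right)^{2} = - 4 I^{2}$)
$E{\left(O \right)} = O - 4 O^{2}$
$N = 39$ ($N = 13 \cdot 3 = 39$)
$\left(K{\left(-9 \right)} + \left(E{\left(-1 \right)} 7 + 5\right)\right) + N = \left(3 + \left(- (1 - -4) 7 + 5\right)\right) + 39 = \left(3 + \left(- (1 + 4) 7 + 5\right)\right) + 39 = \left(3 + \left(\left(-1\right) 5 \cdot 7 + 5\right)\right) + 39 = \left(3 + \left(\left(-5\right) 7 + 5\right)\right) + 39 = \left(3 + \left(-35 + 5\right)\right) + 39 = \left(3 - 30\right) + 39 = -27 + 39 = 12$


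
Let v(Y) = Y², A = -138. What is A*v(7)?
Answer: -6762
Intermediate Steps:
A*v(7) = -138*7² = -138*49 = -6762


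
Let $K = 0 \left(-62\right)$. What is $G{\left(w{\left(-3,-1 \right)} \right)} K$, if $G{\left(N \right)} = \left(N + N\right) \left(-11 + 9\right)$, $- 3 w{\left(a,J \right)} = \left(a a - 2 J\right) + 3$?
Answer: $0$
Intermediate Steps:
$K = 0$
$w{\left(a,J \right)} = -1 - \frac{a^{2}}{3} + \frac{2 J}{3}$ ($w{\left(a,J \right)} = - \frac{\left(a a - 2 J\right) + 3}{3} = - \frac{\left(a^{2} - 2 J\right) + 3}{3} = - \frac{3 + a^{2} - 2 J}{3} = -1 - \frac{a^{2}}{3} + \frac{2 J}{3}$)
$G{\left(N \right)} = - 4 N$ ($G{\left(N \right)} = 2 N \left(-2\right) = - 4 N$)
$G{\left(w{\left(-3,-1 \right)} \right)} K = - 4 \left(-1 - \frac{\left(-3\right)^{2}}{3} + \frac{2}{3} \left(-1\right)\right) 0 = - 4 \left(-1 - 3 - \frac{2}{3}\right) 0 = \left(-4\right) \left(- \frac{14}{3}\right) 0 = \frac{56}{3} \cdot 0 = 0$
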